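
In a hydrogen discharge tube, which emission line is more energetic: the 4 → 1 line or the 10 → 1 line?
10 → 1

Calculate the energy for each transition:

Transition 4 → 1:
ΔE₁ = |E_1 - E_4| = |-13.6057/1² - (-13.6057/4²)|
ΔE₁ = |-13.605700000000 - (-0.850356250000)| = 12.755343750 eV

Transition 10 → 1:
ΔE₂ = |E_1 - E_10| = |-13.6057/1² - (-13.6057/10²)|
ΔE₂ = |-13.605700000000 - (-0.136057000000)| = 13.469643000 eV

Since 13.469643000 eV > 12.755343750 eV, the transition 10 → 1 emits the more energetic photon.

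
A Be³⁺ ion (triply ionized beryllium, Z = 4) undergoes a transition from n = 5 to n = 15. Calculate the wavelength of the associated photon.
160.1833 nm

First, find the transition energy using E_n = -13.6057 Z² / n² eV:
E_5 = -13.6057 × 4² / 5² = -8.70764800 eV
E_15 = -13.6057 × 4² / 15² = -0.96751644 eV

Photon energy: |ΔE| = |E_15 - E_5| = 7.74013156 eV

Convert to wavelength using E = hc/λ with hc = 1239.84 eV·nm:
λ = hc/E = 1239.84 eV·nm / 7.74013156 eV
λ = 160.1833 nm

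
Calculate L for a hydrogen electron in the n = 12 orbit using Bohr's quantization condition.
1.265e-33 J·s (or 12ℏ)

In the Bohr model, angular momentum is quantized:
L = nℏ

where ℏ = h/(2π) = 1.05457e-34 J·s

For n = 12:
L = 12 × 1.05457e-34 J·s
L = 1.265e-33 J·s

This can also be written as L = 12ℏ.
The angular momentum is an integer multiple of the reduced Planck constant.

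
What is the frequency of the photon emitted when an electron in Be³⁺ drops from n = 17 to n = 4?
3.10771e+15 Hz

First, find the transition energy:
E_17 = -13.6057 × 4² / 17² = -0.7532567 eV
E_4 = -13.6057 × 4² / 4² = -13.6057000 eV
|ΔE| = |E_4 - E_17| = 12.8524433 eV

Convert to Joules: E = 12.8524433 eV × (1.602177 × 10⁻¹⁹ J/eV) = 2.0591889e-18 J

Using E = hf:
f = E/h = 2.0591889e-18 J / (6.62607 × 10⁻³⁴ J·s)
f = 3.10771e+15 Hz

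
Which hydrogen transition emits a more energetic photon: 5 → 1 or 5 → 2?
5 → 1

Calculate the energy for each transition:

Transition 5 → 1:
ΔE₁ = |E_1 - E_5| = |-13.6057/1² - (-13.6057/5²)|
ΔE₁ = |-13.6057000000 - (-0.5442280000)| = 13.0614720 eV

Transition 5 → 2:
ΔE₂ = |E_2 - E_5| = |-13.6057/2² - (-13.6057/5²)|
ΔE₂ = |-3.4014250000 - (-0.5442280000)| = 2.8571970 eV

Since 13.0614720 eV > 2.8571970 eV, the transition 5 → 1 emits the more energetic photon.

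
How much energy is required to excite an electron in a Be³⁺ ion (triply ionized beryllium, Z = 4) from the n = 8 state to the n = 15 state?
2.433909 eV

The energy levels of a hydrogen-like atom are E_n = -13.6057 Z² eV / n².

Energy at n = 8: E_8 = -13.6057 × 4² / 8² = -3.401425000 eV
Energy at n = 15: E_15 = -13.6057 × 4² / 15² = -0.967516444 eV

The excitation energy is the difference:
ΔE = E_15 - E_8
ΔE = -0.967516444 - (-3.401425000)
ΔE = 2.433909 eV

Since this is positive, energy must be absorbed (photon absorption).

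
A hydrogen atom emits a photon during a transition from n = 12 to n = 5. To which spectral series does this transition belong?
Pfund series

The spectral series in hydrogen are named based on the final (lower) energy level:
- Lyman series: n_final = 1 (ultraviolet)
- Balmer series: n_final = 2 (visible/near-UV)
- Paschen series: n_final = 3 (infrared)
- Brackett series: n_final = 4 (infrared)
- Pfund series: n_final = 5 (far infrared)

Since this transition ends at n = 5, it belongs to the Pfund series.

For reference, this 12 → 5 line has photon energy
ΔE = 13.6057 eV × (1/5² - 1/12²) = 0.44974397 eV,
corresponding to wavelength λ = hc/ΔE = 1239.84 eV·nm / 0.44974397 eV = 2756.77 nm in the far infrared region.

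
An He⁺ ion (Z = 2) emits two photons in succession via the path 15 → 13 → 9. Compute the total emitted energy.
0.43001 eV

The energy levels of He⁺ are E_n = -13.6057 × 2² / n² eV.

First transition (15 → 13):
ΔE₁ = |E_13 - E_15|
ΔE₁ = |-0.32202840237 - (-0.24187911111)| = 0.08014929 eV

Second transition (13 → 9):
ΔE₂ = |E_9 - E_13|
ΔE₂ = |-0.67188641975 - (-0.32202840237)| = 0.34985802 eV

Total energy released:
E_total = ΔE₁ + ΔE₂ = 0.08014929 + 0.34985802 = 0.43001 eV

Note: This equals the direct transition 15 → 9: 0.43001 eV ✓
Energy is conserved regardless of the path taken.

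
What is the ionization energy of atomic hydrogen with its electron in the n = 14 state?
0.069417 eV

The ionization energy is the energy needed to remove the electron completely (n → ∞).

For hydrogen, E_n = -13.6057 eV / n².

At n = 14: E_14 = -13.6057 / 14² = -0.069416837 eV
At n = ∞: E_∞ = 0 eV

Ionization energy = E_∞ - E_14 = 0 - (-0.069416837) = 0.069416837 eV
Ionization energy ≈ 0.069417 eV

This is also called the binding energy of the electron in state n = 14.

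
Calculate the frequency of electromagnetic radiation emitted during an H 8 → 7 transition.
1.57359e+13 Hz

First, find the transition energy:
E_8 = -13.6057 / 8² = -0.2125890625 eV
E_7 = -13.6057 / 7² = -0.2776673469 eV
|ΔE| = |E_7 - E_8| = 0.0650782844 eV

Convert to Joules: E = 0.0650782844 eV × (1.602177 × 10⁻¹⁹ J/eV) = 1.0426693e-20 J

Using E = hf:
f = E/h = 1.0426693e-20 J / (6.62607 × 10⁻³⁴ J·s)
f = 1.57359e+13 Hz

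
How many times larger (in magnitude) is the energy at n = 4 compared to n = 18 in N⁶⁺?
20.250

Using E_n = -13.6057 Z² / n² eV with Z = 7:

E_4 = -13.6057 × 7² / 4² = -666.6793 / 16 = -41.667456250 eV
E_18 = -13.6057 × 7² / 18² = -666.6793 / 324 = -2.057652160 eV

The ratio is:
E_4/E_18 = (-41.667456250) / (-2.057652160)
E_4/E_18 = (-666.6793/16) / (-666.6793/324)
E_4/E_18 = 324/16
E_4/E_18 = 20.250
(Note: the Z² factors cancel in the ratio.)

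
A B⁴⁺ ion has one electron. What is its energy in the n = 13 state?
-2.012678 eV

For hydrogen-like ions, the energy levels scale with Z²:
E_n = -13.6057 Z² / n² eV

For B⁴⁺ (Z = 5) at n = 13:
E_13 = -13.6057 × 5² / 13²
E_13 = -13.6057 × 25 / 169
E_13 = -340.1425 / 169
E_13 = -2.012678 eV

The energy is 25 times more negative than hydrogen at the same n due to the stronger nuclear charge.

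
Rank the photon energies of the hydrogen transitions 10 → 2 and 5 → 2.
10 → 2

Calculate the energy for each transition:

Transition 10 → 2:
ΔE₁ = |E_2 - E_10| = |-13.6057/2² - (-13.6057/10²)|
ΔE₁ = |-3.40142500000 - (-0.13605700000)| = 3.26536800 eV

Transition 5 → 2:
ΔE₂ = |E_2 - E_5| = |-13.6057/2² - (-13.6057/5²)|
ΔE₂ = |-3.40142500000 - (-0.54422800000)| = 2.85719700 eV

Since 3.26536800 eV > 2.85719700 eV, the transition 10 → 2 emits the more energetic photon.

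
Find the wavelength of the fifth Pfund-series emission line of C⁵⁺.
84.376401 nm

The lines of a series are numbered from the longest wavelength (smallest ΔE) outward; the fifth line is the transition from n = n_f + 5 to n_f.
The Pfund series has all transitions ending at n_f = 5.

For C⁵⁺ (Z = 6), the fifth line (ε-line) is the jump from n = 10 to n = 5:
E_10 = -13.6057 × 6² / 10² = -4.89805200 eV
E_5 = -13.6057 × 6² / 5² = -19.59220800 eV
ΔE = E_10 - E_5 = 14.69415600 eV

λ = hc/E = 1239.84 eV·nm / 14.69415600 eV
λ = 84.376401 nm

This is the ε-line of the Pfund series in C⁵⁺.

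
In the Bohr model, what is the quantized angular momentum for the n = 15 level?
1.582e-33 J·s (or 15ℏ)

In the Bohr model, angular momentum is quantized:
L = nℏ

where ℏ = h/(2π) = 1.05457e-34 J·s

For n = 15:
L = 15 × 1.05457e-34 J·s
L = 1.582e-33 J·s

This can also be written as L = 15ℏ.
The angular momentum is an integer multiple of the reduced Planck constant.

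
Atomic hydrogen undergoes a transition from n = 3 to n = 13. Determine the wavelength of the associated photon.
866.27142 nm

First, find the transition energy using E_n = -13.6057 / n² eV:
E_3 = -13.6057 / 3² = -1.511744444 eV
E_13 = -13.6057 / 13² = -0.080507101 eV

Photon energy: |ΔE| = |E_13 - E_3| = 1.431237343 eV

Convert to wavelength using E = hc/λ with hc = 1239.84 eV·nm:
λ = hc/E = 1239.84 eV·nm / 1.431237343 eV
λ = 866.27142 nm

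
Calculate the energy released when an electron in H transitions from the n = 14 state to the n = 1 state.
13.53628 eV

The energy levels are E_n = -13.6057 eV / n².

Energy at n = 14: E_14 = -13.6057 / 14² = -0.06941684 eV
Energy at n = 1: E_1 = -13.6057 / 1² = -13.60570000 eV

For emission (electron falling to lower state), the photon energy is:
E_photon = E_14 - E_1 = |-0.06941684 - (-13.60570000)|
E_photon = 13.53628 eV

This energy is carried away by the emitted photon.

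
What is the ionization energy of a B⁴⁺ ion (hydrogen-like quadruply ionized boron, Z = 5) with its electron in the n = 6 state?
9.44840 eV

The ionization energy is the energy needed to remove the electron completely (n → ∞).

For a hydrogen-like ion with Z = 5, E_n = -13.6057 Z² / n² eV.

At n = 6: E_6 = -13.6057 × 5² / 6² = -9.44840278 eV
At n = ∞: E_∞ = 0 eV

Ionization energy = E_∞ - E_6 = 0 - (-9.44840278) = 9.44840278 eV
Ionization energy ≈ 9.44840 eV

This is also called the binding energy of the electron in state n = 6.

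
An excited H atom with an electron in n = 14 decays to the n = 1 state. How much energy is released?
13.53628 eV

The energy levels are E_n = -13.6057 eV / n².

Energy at n = 14: E_14 = -13.6057 / 14² = -0.06941684 eV
Energy at n = 1: E_1 = -13.6057 / 1² = -13.60570000 eV

For emission (electron falling to lower state), the photon energy is:
E_photon = E_14 - E_1 = |-0.06941684 - (-13.60570000)|
E_photon = 13.53628 eV

This energy is carried away by the emitted photon.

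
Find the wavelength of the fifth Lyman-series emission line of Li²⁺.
10.4145 nm

The lines of a series are numbered from the longest wavelength (smallest ΔE) outward; the fifth line is the transition from n = n_f + 5 to n_f.
The Lyman series has all transitions ending at n_f = 1.

For Li²⁺ (Z = 3), the fifth line (ε-line) is the jump from n = 6 to n = 1:
E_6 = -13.6057 × 3² / 6² = -3.401425 eV
E_1 = -13.6057 × 3² / 1² = -122.451300 eV
ΔE = E_6 - E_1 = 119.049875 eV

λ = hc/E = 1239.84 eV·nm / 119.049875 eV
λ = 10.4145 nm

This is the ε-line of the Lyman series in Li²⁺.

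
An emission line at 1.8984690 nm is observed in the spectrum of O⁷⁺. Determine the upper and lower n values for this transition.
n = 2 → n = 1

First, find the photon energy from the wavelength (hc = 1239.84 eV·nm):
E = hc/λ = 1239.84 eV·nm / 1.8984690 nm = 653.07361 eV

The energy levels of O⁷⁺ satisfy E_n = -13.6057 × 8² / n² eV, so an emission n_i → n_f releases
ΔE = 13.6057 × 8² × (1/n_f² − 1/n_i²) eV.

Setting ΔE equal to the photon energy:
1/n_f² − 1/n_i² = 653.07361 / (13.6057 × 8²) = 0.75000001

Since 1/n_i² must be positive, we need 1/n_f² > 0.75000001, i.e. n_f ≤ 1. For each allowed n_f, solve n_i = (1/n_f² − 0.75000001)^(−1/2) and check whether it is a whole number:
  n_f = 1: 1/n_i² = 1.00000000 − 0.75000001 = 0.24999999 → n_i = 2.000  → integer, n_i = 2 ✓

Only n_f = 1 gives an integer upper level, n_i = 2.

The transition is from n = 2 to n = 1 (emission).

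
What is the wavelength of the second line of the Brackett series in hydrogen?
2624.44358 nm

The lines of a series are numbered from the longest wavelength (smallest ΔE) outward; the second line is the transition from n = n_f + 2 to n_f.
The Brackett series has all transitions ending at n_f = 4.

For H, the second line (β-line) is the jump from n = 6 to n = 4:
E_6 = -13.6057 / 6² = -0.37793611111 eV
E_4 = -13.6057 / 4² = -0.85035625000 eV
ΔE = E_6 - E_4 = 0.47242013889 eV

λ = hc/E = 1239.84 eV·nm / 0.47242013889 eV
λ = 2624.44358 nm

This is the β-line of the Brackett series in H.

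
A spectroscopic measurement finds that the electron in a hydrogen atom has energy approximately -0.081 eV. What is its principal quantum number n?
n = 13

The exact energy levels follow E_n = -13.6057 eV / n².

The measured value (-0.081 eV) is reported to only 2 significant figures, so we must test candidate n values and see which one matches to that precision.

Candidate energies:
  n = 11:  E = -13.6057/11² = -0.11244 eV
  n = 12:  E = -13.6057/12² = -0.09448 eV
  n = 13:  E = -13.6057/13² = -0.08051 eV  ← matches
  n = 14:  E = -13.6057/14² = -0.06942 eV
  n = 15:  E = -13.6057/15² = -0.06047 eV

Checking against the measurement of -0.081 eV (2 sig figs), only n = 13 agrees:
E_13 = -0.08051 eV, which rounds to -0.081 eV ✓

Therefore n = 13.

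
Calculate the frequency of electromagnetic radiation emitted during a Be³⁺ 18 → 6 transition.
1.30e+15 Hz

First, find the transition energy:
E_18 = -13.6057 × 4² / 18² = -0.67189 eV
E_6 = -13.6057 × 4² / 6² = -6.04698 eV
|ΔE| = |E_6 - E_18| = 5.37509 eV

Convert to Joules: E = 5.37509 eV × (1.602177 × 10⁻¹⁹ J/eV) = 8.6118e-19 J

Using E = hf:
f = E/h = 8.6118e-19 J / (6.62607 × 10⁻³⁴ J·s)
f = 1.30e+15 Hz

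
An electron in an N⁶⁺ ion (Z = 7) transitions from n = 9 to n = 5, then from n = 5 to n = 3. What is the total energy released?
65.84487 eV

The energy levels of N⁶⁺ are E_n = -13.6057 × 7² / n² eV.

First transition (9 → 5):
ΔE₁ = |E_5 - E_9|
ΔE₁ = |-26.66717200000 - (-8.23060864198)| = 18.43656336 eV

Second transition (5 → 3):
ΔE₂ = |E_3 - E_5|
ΔE₂ = |-74.07547777778 - (-26.66717200000)| = 47.40830578 eV

Total energy released:
E_total = ΔE₁ + ΔE₂ = 18.43656336 + 47.40830578 = 65.84487 eV

Note: This equals the direct transition 9 → 3: 65.84487 eV ✓
Energy is conserved regardless of the path taken.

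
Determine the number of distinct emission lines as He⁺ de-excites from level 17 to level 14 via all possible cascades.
6

The electron can occupy levels n = 14, 15, ..., 17 during de-excitation — that is m = 17 - 14 + 1 = 4 distinct levels.

The number of distinct spectral lines equals the number of ways to choose 2 of these m levels (each pair gives one possible emission transition):

Number of lines = m(m-1)/2 = 4×3/2 = 6

These correspond to all possible transitions between the 4 levels:
17 → 16, 17 → 15, 17 → 14, 16 → 15, 16 → 14, 15 → 14

Each transition produces a photon with a unique energy (and thus wavelength). This count does not depend on Z.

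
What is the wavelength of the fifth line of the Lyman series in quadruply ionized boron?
3.7492 nm

The lines of a series are numbered from the longest wavelength (smallest ΔE) outward; the fifth line is the transition from n = n_f + 5 to n_f.
The Lyman series has all transitions ending at n_f = 1.

For B⁴⁺ (Z = 5), the fifth line (ε-line) is the jump from n = 6 to n = 1:
E_6 = -13.6057 × 5² / 6² = -9.448403 eV
E_1 = -13.6057 × 5² / 1² = -340.142500 eV
ΔE = E_6 - E_1 = 330.694097 eV

λ = hc/E = 1239.84 eV·nm / 330.694097 eV
λ = 3.7492 nm

This is the ε-line of the Lyman series in B⁴⁺.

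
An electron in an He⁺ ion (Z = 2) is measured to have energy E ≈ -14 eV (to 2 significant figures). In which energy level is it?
n = 2

The exact energy levels follow E_n = -13.6057 Z² / n² eV with Z = 2.

The measured value (-14 eV) is reported to only 2 significant figures, so we must test candidate n values and see which one matches to that precision.

Candidate energies:
  n = 1:  E = -13.6057 × 2² / 1² = -54.42280 eV
  n = 2:  E = -13.6057 × 2² / 2² = -13.60570 eV  ← matches
  n = 3:  E = -13.6057 × 2² / 3² = -6.04698 eV
  n = 4:  E = -13.6057 × 2² / 4² = -3.40143 eV

Checking against the measurement of -14 eV (2 sig figs), only n = 2 agrees:
E_2 = -13.60570 eV, which rounds to -14 eV ✓

Therefore n = 2.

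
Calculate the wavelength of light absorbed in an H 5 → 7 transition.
4651.249 nm

First, find the transition energy using E_n = -13.6057 / n² eV:
E_5 = -13.6057 / 5² = -0.544228000 eV
E_7 = -13.6057 / 7² = -0.277667347 eV

Photon energy: |ΔE| = |E_7 - E_5| = 0.266560653 eV

Convert to wavelength using E = hc/λ with hc = 1239.84 eV·nm:
λ = hc/E = 1239.84 eV·nm / 0.266560653 eV
λ = 4651.249 nm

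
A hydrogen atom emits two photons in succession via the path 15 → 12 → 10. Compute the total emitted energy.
0.08 eV

The energy levels of hydrogen are E_n = -13.6057 / n² eV.

First transition (15 → 12):
ΔE₁ = |E_12 - E_15|
ΔE₁ = |-0.09448403 - (-0.06046978)| = 0.03401 eV

Second transition (12 → 10):
ΔE₂ = |E_10 - E_12|
ΔE₂ = |-0.13605700 - (-0.09448403)| = 0.04157 eV

Total energy released:
E_total = ΔE₁ + ΔE₂ = 0.03401 + 0.04157 = 0.08 eV

Note: This equals the direct transition 15 → 10: 0.08 eV ✓
Energy is conserved regardless of the path taken.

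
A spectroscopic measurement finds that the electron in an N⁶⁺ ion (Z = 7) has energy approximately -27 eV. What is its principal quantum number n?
n = 5

The exact energy levels follow E_n = -13.6057 Z² / n² eV with Z = 7.

The measured value (-27 eV) is reported to only 2 significant figures, so we must test candidate n values and see which one matches to that precision.

Candidate energies:
  n = 3:  E = -13.6057 × 7² / 3² = -74.07548 eV
  n = 4:  E = -13.6057 × 7² / 4² = -41.66746 eV
  n = 5:  E = -13.6057 × 7² / 5² = -26.66717 eV  ← matches
  n = 6:  E = -13.6057 × 7² / 6² = -18.51887 eV
  n = 7:  E = -13.6057 × 7² / 7² = -13.60570 eV

Checking against the measurement of -27 eV (2 sig figs), only n = 5 agrees:
E_5 = -26.66717 eV, which rounds to -27 eV ✓

Therefore n = 5.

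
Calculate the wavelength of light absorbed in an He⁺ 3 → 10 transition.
225.312807 nm

First, find the transition energy using E_n = -13.6057 Z² / n² eV:
E_3 = -13.6057 × 2² / 3² = -6.0469777778 eV
E_10 = -13.6057 × 2² / 10² = -0.5442280000 eV

Photon energy: |ΔE| = |E_10 - E_3| = 5.5027497778 eV

Convert to wavelength using E = hc/λ with hc = 1239.84 eV·nm:
λ = hc/E = 1239.84 eV·nm / 5.5027497778 eV
λ = 225.312807 nm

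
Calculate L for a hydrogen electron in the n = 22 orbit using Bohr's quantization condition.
2.320e-33 J·s (or 22ℏ)

In the Bohr model, angular momentum is quantized:
L = nℏ

where ℏ = h/(2π) = 1.05457e-34 J·s

For n = 22:
L = 22 × 1.05457e-34 J·s
L = 2.320e-33 J·s

This can also be written as L = 22ℏ.
The angular momentum is an integer multiple of the reduced Planck constant.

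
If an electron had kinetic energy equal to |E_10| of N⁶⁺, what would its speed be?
1.5314e+06 m/s (or 0.510815% of c)

The binding energy at n = 10 for N⁶⁺ is:
E_10 = -13.6057 × 7²/10² = -6.66679300 eV
|E_10| = 6.66679300 eV

Convert to Joules:
KE = 6.66679300 eV × (1.602177 × 10⁻¹⁹ J/eV) = 1.068138e-18 J

Using KE = ½mv²:
v = √(2·KE/m_e)
v = √(2 × 1.068138e-18 J / 9.10938 × 10⁻³¹ kg)
v = 1.5314e+06 m/s

This is approximately 0.510815% the speed of light.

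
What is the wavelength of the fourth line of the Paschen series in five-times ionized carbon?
27.907495 nm

The lines of a series are numbered from the longest wavelength (smallest ΔE) outward; the fourth line is the transition from n = n_f + 4 to n_f.
The Paschen series has all transitions ending at n_f = 3.

For C⁵⁺ (Z = 6), the fourth line (δ-line) is the jump from n = 7 to n = 3:
E_7 = -13.6057 × 6² / 7² = -9.99602449 eV
E_3 = -13.6057 × 6² / 3² = -54.42280000 eV
ΔE = E_7 - E_3 = 44.42677551 eV

λ = hc/E = 1239.84 eV·nm / 44.42677551 eV
λ = 27.907495 nm

This is the δ-line of the Paschen series in C⁵⁺.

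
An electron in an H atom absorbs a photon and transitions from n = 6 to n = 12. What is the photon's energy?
0.283452 eV

The energy levels of a hydrogen-like atom are E_n = -13.6057 eV / n².

Energy at n = 6: E_6 = -13.6057 / 6² = -0.377936111 eV
Energy at n = 12: E_12 = -13.6057 / 12² = -0.094484028 eV

The excitation energy is the difference:
ΔE = E_12 - E_6
ΔE = -0.094484028 - (-0.377936111)
ΔE = 0.283452 eV

Since this is positive, energy must be absorbed (photon absorption).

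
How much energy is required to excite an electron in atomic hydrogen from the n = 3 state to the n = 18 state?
1.46975 eV

The energy levels of a hydrogen-like atom are E_n = -13.6057 eV / n².

Energy at n = 3: E_3 = -13.6057 / 3² = -1.51174444 eV
Energy at n = 18: E_18 = -13.6057 / 18² = -0.04199290 eV

The excitation energy is the difference:
ΔE = E_18 - E_3
ΔE = -0.04199290 - (-1.51174444)
ΔE = 1.46975 eV

Since this is positive, energy must be absorbed (photon absorption).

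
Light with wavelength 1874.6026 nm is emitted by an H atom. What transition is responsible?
n = 4 → n = 3

First, find the photon energy from the wavelength (hc = 1239.84 eV·nm):
E = hc/λ = 1239.84 eV·nm / 1874.6026 nm = 0.66138818 eV

The energy levels of hydrogen satisfy E_n = -13.6057 / n² eV, so an emission n_i → n_f releases
ΔE = 13.6057 × (1/n_f² − 1/n_i²) eV.

Setting ΔE equal to the photon energy:
1/n_f² − 1/n_i² = 0.66138818 / 13.6057 = 0.048611110

Since 1/n_i² must be positive, we need 1/n_f² > 0.048611110, i.e. n_f ≤ 4. For each allowed n_f, solve n_i = (1/n_f² − 0.048611110)^(−1/2) and check whether it is a whole number:
  n_f = 1: 1/n_i² = 1.000000000 − 0.048611110 = 0.951388890 → n_i = 1.025  (not an integer) ✗
  n_f = 2: 1/n_i² = 0.250000000 − 0.048611110 = 0.201388890 → n_i = 2.228  (not an integer) ✗
  n_f = 3: 1/n_i² = 0.111111111 − 0.048611110 = 0.062500001 → n_i = 4.000  → integer, n_i = 4 ✓
  n_f = 4: 1/n_i² = 0.062500000 − 0.048611110 = 0.013888890 → n_i = 8.485  (not an integer) ✗

Only n_f = 3 gives an integer upper level, n_i = 4.

The transition is from n = 4 to n = 3 (emission).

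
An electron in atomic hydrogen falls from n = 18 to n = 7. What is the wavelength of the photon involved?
5260.82 nm

First, find the transition energy using E_n = -13.6057 / n² eV:
E_18 = -13.6057 / 18² = -0.04199290 eV
E_7 = -13.6057 / 7² = -0.27766735 eV

Photon energy: |ΔE| = |E_7 - E_18| = 0.23567445 eV

Convert to wavelength using E = hc/λ with hc = 1239.84 eV·nm:
λ = hc/E = 1239.84 eV·nm / 0.23567445 eV
λ = 5260.82 nm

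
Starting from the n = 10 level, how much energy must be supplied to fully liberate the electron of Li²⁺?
1.224513 eV

The ionization energy is the energy needed to remove the electron completely (n → ∞).

For a hydrogen-like ion with Z = 3, E_n = -13.6057 Z² / n² eV.

At n = 10: E_10 = -13.6057 × 3² / 10² = -1.224513000 eV
At n = ∞: E_∞ = 0 eV

Ionization energy = E_∞ - E_10 = 0 - (-1.224513000) = 1.224513000 eV
Ionization energy ≈ 1.224513 eV

This is also called the binding energy of the electron in state n = 10.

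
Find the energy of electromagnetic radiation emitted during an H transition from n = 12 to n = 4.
0.76 eV

The energy levels are E_n = -13.6057 eV / n².

Energy at n = 12: E_12 = -13.6057 / 12² = -0.09448 eV
Energy at n = 4: E_4 = -13.6057 / 4² = -0.85036 eV

For emission (electron falling to lower state), the photon energy is:
E_photon = E_12 - E_4 = |-0.09448 - (-0.85036)|
E_photon = 0.76 eV

This energy is carried away by the emitted photon.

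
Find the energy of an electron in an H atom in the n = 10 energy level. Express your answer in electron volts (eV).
-0.1361 eV

The energy levels of a hydrogen-like atom are given by:
E_n = -13.6057 eV / n²

For n = 10:
E_10 = -13.6057 eV / 10²
E_10 = -13.6057 eV / 100
E_10 = -0.1361 eV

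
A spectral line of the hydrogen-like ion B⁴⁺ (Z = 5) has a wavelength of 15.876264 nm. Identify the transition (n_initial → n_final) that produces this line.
n = 7 → n = 2

First, find the photon energy from the wavelength (hc = 1239.84 eV·nm):
E = hc/λ = 1239.84 eV·nm / 15.876264 nm = 78.093939 eV

The energy levels of B⁴⁺ satisfy E_n = -13.6057 × 5² / n² eV, so an emission n_i → n_f releases
ΔE = 13.6057 × 5² × (1/n_f² − 1/n_i²) eV.

Setting ΔE equal to the photon energy:
1/n_f² − 1/n_i² = 78.093939 / (13.6057 × 5²) = 0.22959183

Since 1/n_i² must be positive, we need 1/n_f² > 0.22959183, i.e. n_f ≤ 2. For each allowed n_f, solve n_i = (1/n_f² − 0.22959183)^(−1/2) and check whether it is a whole number:
  n_f = 1: 1/n_i² = 1.00000000 − 0.22959183 = 0.77040817 → n_i = 1.139  (not an integer) ✗
  n_f = 2: 1/n_i² = 0.25000000 − 0.22959183 = 0.02040817 → n_i = 7.000  → integer, n_i = 7 ✓

Only n_f = 2 gives an integer upper level, n_i = 7.

The transition is from n = 7 to n = 2 (emission).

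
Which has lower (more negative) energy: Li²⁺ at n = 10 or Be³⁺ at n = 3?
Be³⁺ at n = 3 (E = -24.187911 eV)

Using E_n = -13.6057 Z² / n² eV:

Li²⁺ (Z = 3) at n = 10:
E = -13.6057 × 3² / 10² = -13.6057 × 9 / 100 = -1.224513000 eV

Be³⁺ (Z = 4) at n = 3:
E = -13.6057 × 4² / 3² = -13.6057 × 16 / 9 = -24.187911111 eV

Since -24.187911111 eV < -1.224513000 eV,
Be³⁺ at n = 3 is more tightly bound (requires more energy to ionize).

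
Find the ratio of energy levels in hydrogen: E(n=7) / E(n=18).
6.61224

Using E_n = -13.6057 Z² / n² eV with Z = 1:

E_7 = -13.6057 / 7² = -13.6057 / 49 = -0.27766734694 eV
E_18 = -13.6057 / 18² = -13.6057 / 324 = -0.04199290123 eV

The ratio is:
E_7/E_18 = (-0.27766734694) / (-0.04199290123)
E_7/E_18 = (-13.6057/49) / (-13.6057/324)
E_7/E_18 = 324/49
E_7/E_18 = 6.61224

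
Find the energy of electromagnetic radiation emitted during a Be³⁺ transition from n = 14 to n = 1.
216.58 eV

The energy levels are E_n = -13.6057 Z² eV / n².

Energy at n = 14: E_14 = -13.6057 × 4² / 14² = -1.11067 eV
Energy at n = 1: E_1 = -13.6057 × 4² / 1² = -217.69120 eV

For emission (electron falling to lower state), the photon energy is:
E_photon = E_14 - E_1 = |-1.11067 - (-217.69120)|
E_photon = 216.58 eV

This energy is carried away by the emitted photon.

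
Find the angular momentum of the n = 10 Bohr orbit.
1.0546e-33 J·s (or 10ℏ)

In the Bohr model, angular momentum is quantized:
L = nℏ

where ℏ = h/(2π) = 1.054572e-34 J·s

For n = 10:
L = 10 × 1.054572e-34 J·s
L = 1.0546e-33 J·s

This can also be written as L = 10ℏ.
The angular momentum is an integer multiple of the reduced Planck constant.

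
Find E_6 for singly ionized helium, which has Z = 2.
-1.5117 eV

For hydrogen-like ions, the energy levels scale with Z²:
E_n = -13.6057 Z² / n² eV

For He⁺ (Z = 2) at n = 6:
E_6 = -13.6057 × 2² / 6²
E_6 = -13.6057 × 4 / 36
E_6 = -54.4228 / 36
E_6 = -1.5117 eV

The energy is 4 times more negative than hydrogen at the same n due to the stronger nuclear charge.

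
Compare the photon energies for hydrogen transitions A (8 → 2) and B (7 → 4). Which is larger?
8 → 2

Calculate the energy for each transition:

Transition 8 → 2:
ΔE₁ = |E_2 - E_8| = |-13.6057/2² - (-13.6057/8²)|
ΔE₁ = |-3.40142500 - (-0.21258906)| = 3.18884 eV

Transition 7 → 4:
ΔE₂ = |E_4 - E_7| = |-13.6057/4² - (-13.6057/7²)|
ΔE₂ = |-0.85035625 - (-0.27766735)| = 0.57269 eV

Since 3.18884 eV > 0.57269 eV, the transition 8 → 2 emits the more energetic photon.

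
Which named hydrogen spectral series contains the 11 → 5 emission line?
Pfund series

The spectral series in hydrogen are named based on the final (lower) energy level:
- Lyman series: n_final = 1 (ultraviolet)
- Balmer series: n_final = 2 (visible/near-UV)
- Paschen series: n_final = 3 (infrared)
- Brackett series: n_final = 4 (infrared)
- Pfund series: n_final = 5 (far infrared)

Since this transition ends at n = 5, it belongs to the Pfund series.

For reference, this 11 → 5 line has photon energy
ΔE = 13.6057 eV × (1/5² - 1/11²) = 0.4317841983 eV,
corresponding to wavelength λ = hc/ΔE = 1239.84 eV·nm / 0.4317841983 eV = 2871.4344 nm in the far infrared region.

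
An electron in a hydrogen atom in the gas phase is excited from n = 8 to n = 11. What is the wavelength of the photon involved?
12380.42 nm

First, find the transition energy using E_n = -13.6057 / n² eV:
E_8 = -13.6057 / 8² = -0.212589063 eV
E_11 = -13.6057 / 11² = -0.112443802 eV

Photon energy: |ΔE| = |E_11 - E_8| = 0.100145261 eV

Convert to wavelength using E = hc/λ with hc = 1239.84 eV·nm:
λ = hc/E = 1239.84 eV·nm / 0.100145261 eV
λ = 12380.42 nm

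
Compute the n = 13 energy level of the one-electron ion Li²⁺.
-0.7246 eV

For hydrogen-like ions, the energy levels scale with Z²:
E_n = -13.6057 Z² / n² eV

For Li²⁺ (Z = 3) at n = 13:
E_13 = -13.6057 × 3² / 13²
E_13 = -13.6057 × 9 / 169
E_13 = -122.4513 / 169
E_13 = -0.7246 eV

The energy is 9 times more negative than hydrogen at the same n due to the stronger nuclear charge.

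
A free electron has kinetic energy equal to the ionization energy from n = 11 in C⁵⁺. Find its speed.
1.1933e+06 m/s (or 0.40% of c)

The binding energy at n = 11 for C⁵⁺ is:
E_11 = -13.6057 × 6²/11² = -4.0479769 eV
|E_11| = 4.0479769 eV

Convert to Joules:
KE = 4.0479769 eV × (1.602177 × 10⁻¹⁹ J/eV) = 6.485575e-19 J

Using KE = ½mv²:
v = √(2·KE/m_e)
v = √(2 × 6.485575e-19 J / 9.10938 × 10⁻³¹ kg)
v = 1.1933e+06 m/s

This is approximately 0.40% the speed of light.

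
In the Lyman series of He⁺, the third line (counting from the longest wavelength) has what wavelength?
24.300 nm

The lines of a series are numbered from the longest wavelength (smallest ΔE) outward; the third line is the transition from n = n_f + 3 to n_f.
The Lyman series has all transitions ending at n_f = 1.

For He⁺ (Z = 2), the third line (γ-line) is the jump from n = 4 to n = 1:
E_4 = -13.6057 × 2² / 4² = -3.40143 eV
E_1 = -13.6057 × 2² / 1² = -54.42280 eV
ΔE = E_4 - E_1 = 51.02137 eV

λ = hc/E = 1239.84 eV·nm / 51.02137 eV
λ = 24.300 nm

This is the γ-line of the Lyman series in He⁺.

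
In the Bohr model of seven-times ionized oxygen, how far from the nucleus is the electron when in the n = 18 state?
2.14317 nm (or 21.43168 Å)

The Bohr radius formula is:
r_n = n² a₀ / Z

where a₀ = 0.05291772 nm is the Bohr radius.

For O⁷⁺ (Z = 8) at n = 18:
r_18 = 18² × 0.05291772 nm / 8
r_18 = 324 × 0.05291772 nm / 8
r_18 = 17.145341 nm / 8
r_18 = 2.14317 nm

The electron orbits at approximately 2.14317 nm from the nucleus.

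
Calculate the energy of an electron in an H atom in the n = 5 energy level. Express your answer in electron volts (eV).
-0.544228 eV

The energy levels of a hydrogen-like atom are given by:
E_n = -13.6057 eV / n²

For n = 5:
E_5 = -13.6057 eV / 5²
E_5 = -13.6057 eV / 25
E_5 = -0.544228 eV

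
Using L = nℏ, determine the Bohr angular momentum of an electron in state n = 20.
2.10914e-33 J·s (or 20ℏ)

In the Bohr model, angular momentum is quantized:
L = nℏ

where ℏ = h/(2π) = 1.0545718e-34 J·s

For n = 20:
L = 20 × 1.0545718e-34 J·s
L = 2.10914e-33 J·s

This can also be written as L = 20ℏ.
The angular momentum is an integer multiple of the reduced Planck constant.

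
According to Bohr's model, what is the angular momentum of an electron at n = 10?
1.0546e-33 J·s (or 10ℏ)

In the Bohr model, angular momentum is quantized:
L = nℏ

where ℏ = h/(2π) = 1.054572e-34 J·s

For n = 10:
L = 10 × 1.054572e-34 J·s
L = 1.0546e-33 J·s

This can also be written as L = 10ℏ.
The angular momentum is an integer multiple of the reduced Planck constant.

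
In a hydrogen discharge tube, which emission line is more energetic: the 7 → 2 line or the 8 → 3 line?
7 → 2

Calculate the energy for each transition:

Transition 7 → 2:
ΔE₁ = |E_2 - E_7| = |-13.6057/2² - (-13.6057/7²)|
ΔE₁ = |-3.401425000000 - (-0.277667346939)| = 3.123757653 eV

Transition 8 → 3:
ΔE₂ = |E_3 - E_8| = |-13.6057/3² - (-13.6057/8²)|
ΔE₂ = |-1.511744444444 - (-0.212589062500)| = 1.299155382 eV

Since 3.123757653 eV > 1.299155382 eV, the transition 7 → 2 emits the more energetic photon.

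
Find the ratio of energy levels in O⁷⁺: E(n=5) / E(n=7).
1.9600

Using E_n = -13.6057 Z² / n² eV with Z = 8:

E_5 = -13.6057 × 8² / 5² = -870.7648 / 25 = -34.8305920000 eV
E_7 = -13.6057 × 8² / 7² = -870.7648 / 49 = -17.7707102041 eV

The ratio is:
E_5/E_7 = (-34.8305920000) / (-17.7707102041)
E_5/E_7 = (-870.7648/25) / (-870.7648/49)
E_5/E_7 = 49/25
E_5/E_7 = 1.9600
(Note: the Z² factors cancel in the ratio.)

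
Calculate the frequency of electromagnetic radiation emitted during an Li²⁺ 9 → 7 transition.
2.387e+14 Hz

First, find the transition energy:
E_9 = -13.6057 × 3² / 9² = -1.5117444 eV
E_7 = -13.6057 × 3² / 7² = -2.4990061 eV
|ΔE| = |E_7 - E_9| = 0.9872617 eV

Convert to Joules: E = 0.9872617 eV × (1.602177 × 10⁻¹⁹ J/eV) = 1.58177e-19 J

Using E = hf:
f = E/h = 1.58177e-19 J / (6.62607 × 10⁻³⁴ J·s)
f = 2.387e+14 Hz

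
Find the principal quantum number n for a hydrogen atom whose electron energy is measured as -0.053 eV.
n = 16

The exact energy levels follow E_n = -13.6057 eV / n².

The measured value (-0.053 eV) is reported to only 2 significant figures, so we must test candidate n values and see which one matches to that precision.

Candidate energies:
  n = 14:  E = -13.6057/14² = -0.069417 eV
  n = 15:  E = -13.6057/15² = -0.060470 eV
  n = 16:  E = -13.6057/16² = -0.053147 eV  ← matches
  n = 17:  E = -13.6057/17² = -0.047079 eV
  n = 18:  E = -13.6057/18² = -0.041993 eV

Checking against the measurement of -0.053 eV (2 sig figs), only n = 16 agrees:
E_16 = -0.053147 eV, which rounds to -0.053 eV ✓

Therefore n = 16.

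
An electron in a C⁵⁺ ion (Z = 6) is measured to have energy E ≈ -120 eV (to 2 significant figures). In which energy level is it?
n = 2

The exact energy levels follow E_n = -13.6057 Z² / n² eV with Z = 6.

The measured value (-120 eV) is reported to only 2 significant figures, so we must test candidate n values and see which one matches to that precision.

Candidate energies:
  n = 1:  E = -13.6057 × 6² / 1² = -489.80520 eV
  n = 2:  E = -13.6057 × 6² / 2² = -122.45130 eV  ← matches
  n = 3:  E = -13.6057 × 6² / 3² = -54.42280 eV
  n = 4:  E = -13.6057 × 6² / 4² = -30.61283 eV

Checking against the measurement of -120 eV (2 sig figs), only n = 2 agrees:
E_2 = -122.45130 eV, which rounds to -120 eV ✓

Therefore n = 2.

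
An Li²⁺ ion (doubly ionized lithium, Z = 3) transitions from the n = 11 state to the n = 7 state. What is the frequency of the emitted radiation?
3.59558e+14 Hz

First, find the transition energy:
E_11 = -13.6057 × 3² / 11² = -1.01199421 eV
E_7 = -13.6057 × 3² / 7² = -2.49900612 eV
|ΔE| = |E_7 - E_11| = 1.48701191 eV

Convert to Joules: E = 1.48701191 eV × (1.602177 × 10⁻¹⁹ J/eV) = 2.3824563e-19 J

Using E = hf:
f = E/h = 2.3824563e-19 J / (6.62607 × 10⁻³⁴ J·s)
f = 3.59558e+14 Hz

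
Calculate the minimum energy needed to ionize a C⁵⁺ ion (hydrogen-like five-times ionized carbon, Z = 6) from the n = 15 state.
2.17691 eV

The ionization energy is the energy needed to remove the electron completely (n → ∞).

For a hydrogen-like ion with Z = 6, E_n = -13.6057 Z² / n² eV.

At n = 15: E_15 = -13.6057 × 6² / 15² = -2.17691200 eV
At n = ∞: E_∞ = 0 eV

Ionization energy = E_∞ - E_15 = 0 - (-2.17691200) = 2.17691200 eV
Ionization energy ≈ 2.17691 eV

This is also called the binding energy of the electron in state n = 15.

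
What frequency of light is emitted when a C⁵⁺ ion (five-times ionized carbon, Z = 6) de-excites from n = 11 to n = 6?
2.31105e+15 Hz

First, find the transition energy:
E_11 = -13.6057 × 6² / 11² = -4.04797686 eV
E_6 = -13.6057 × 6² / 6² = -13.60570000 eV
|ΔE| = |E_6 - E_11| = 9.55772314 eV

Convert to Joules: E = 9.55772314 eV × (1.602177 × 10⁻¹⁹ J/eV) = 1.5313164e-18 J

Using E = hf:
f = E/h = 1.5313164e-18 J / (6.62607 × 10⁻³⁴ J·s)
f = 2.31105e+15 Hz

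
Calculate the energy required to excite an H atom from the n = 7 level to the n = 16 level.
0.2245 eV

The energy levels of a hydrogen-like atom are E_n = -13.6057 eV / n².

Energy at n = 7: E_7 = -13.6057 / 7² = -0.2776673 eV
Energy at n = 16: E_16 = -13.6057 / 16² = -0.0531473 eV

The excitation energy is the difference:
ΔE = E_16 - E_7
ΔE = -0.0531473 - (-0.2776673)
ΔE = 0.2245 eV

Since this is positive, energy must be absorbed (photon absorption).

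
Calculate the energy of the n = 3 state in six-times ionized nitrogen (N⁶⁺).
-74.07548 eV

For hydrogen-like ions, the energy levels scale with Z²:
E_n = -13.6057 Z² / n² eV

For N⁶⁺ (Z = 7) at n = 3:
E_3 = -13.6057 × 7² / 3²
E_3 = -13.6057 × 49 / 9
E_3 = -666.6793 / 9
E_3 = -74.07548 eV

The energy is 49 times more negative than hydrogen at the same n due to the stronger nuclear charge.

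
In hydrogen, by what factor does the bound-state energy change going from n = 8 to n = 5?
2.56000

Using E_n = -13.6057 Z² / n² eV with Z = 1:

E_5 = -13.6057 / 5² = -13.6057 / 25 = -0.54422800000 eV
E_8 = -13.6057 / 8² = -13.6057 / 64 = -0.21258906250 eV

The ratio is:
E_5/E_8 = (-0.54422800000) / (-0.21258906250)
E_5/E_8 = (-13.6057/25) / (-13.6057/64)
E_5/E_8 = 64/25
E_5/E_8 = 2.56000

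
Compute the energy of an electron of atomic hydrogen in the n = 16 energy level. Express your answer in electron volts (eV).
-0.053147 eV

The energy levels of a hydrogen-like atom are given by:
E_n = -13.6057 eV / n²

For n = 16:
E_16 = -13.6057 eV / 16²
E_16 = -13.6057 eV / 256
E_16 = -0.053147 eV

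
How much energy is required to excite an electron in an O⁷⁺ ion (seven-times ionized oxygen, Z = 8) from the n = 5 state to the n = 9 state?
24.08041 eV

The energy levels of a hydrogen-like atom are E_n = -13.6057 Z² eV / n².

Energy at n = 5: E_5 = -13.6057 × 8² / 5² = -34.83059200 eV
Energy at n = 9: E_9 = -13.6057 × 8² / 9² = -10.75018272 eV

The excitation energy is the difference:
ΔE = E_9 - E_5
ΔE = -10.75018272 - (-34.83059200)
ΔE = 24.08041 eV

Since this is positive, energy must be absorbed (photon absorption).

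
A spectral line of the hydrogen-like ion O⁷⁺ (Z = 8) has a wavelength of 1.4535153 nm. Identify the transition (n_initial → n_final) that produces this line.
n = 7 → n = 1

First, find the photon energy from the wavelength (hc = 1239.84 eV·nm):
E = hc/λ = 1239.84 eV·nm / 1.4535153 nm = 852.99412 eV

The energy levels of O⁷⁺ satisfy E_n = -13.6057 × 8² / n² eV, so an emission n_i → n_f releases
ΔE = 13.6057 × 8² × (1/n_f² − 1/n_i²) eV.

Setting ΔE equal to the photon energy:
1/n_f² − 1/n_i² = 852.99412 / (13.6057 × 8²) = 0.97959187

Since 1/n_i² must be positive, we need 1/n_f² > 0.97959187, i.e. n_f ≤ 1. For each allowed n_f, solve n_i = (1/n_f² − 0.97959187)^(−1/2) and check whether it is a whole number:
  n_f = 1: 1/n_i² = 1.00000000 − 0.97959187 = 0.02040813 → n_i = 7.000  → integer, n_i = 7 ✓

Only n_f = 1 gives an integer upper level, n_i = 7.

The transition is from n = 7 to n = 1 (emission).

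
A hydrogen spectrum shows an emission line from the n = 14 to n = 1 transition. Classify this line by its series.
Lyman series

The spectral series in hydrogen are named based on the final (lower) energy level:
- Lyman series: n_final = 1 (ultraviolet)
- Balmer series: n_final = 2 (visible/near-UV)
- Paschen series: n_final = 3 (infrared)
- Brackett series: n_final = 4 (infrared)
- Pfund series: n_final = 5 (far infrared)

Since this transition ends at n = 1, it belongs to the Lyman series.

For reference, this 14 → 1 line has photon energy
ΔE = 13.6057 eV × (1/1² - 1/14²) = 13.5363 eV,
corresponding to wavelength λ = hc/ΔE = 1239.84 eV·nm / 13.5363 eV = 91.59 nm in the ultraviolet region.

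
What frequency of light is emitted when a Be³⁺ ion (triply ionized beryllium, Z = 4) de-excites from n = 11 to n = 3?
5.41e+15 Hz

First, find the transition energy:
E_11 = -13.6057 × 4² / 11² = -1.799101 eV
E_3 = -13.6057 × 4² / 3² = -24.187911 eV
|ΔE| = |E_3 - E_11| = 22.388810 eV

Convert to Joules: E = 22.388810 eV × (1.602177 × 10⁻¹⁹ J/eV) = 3.5871e-18 J

Using E = hf:
f = E/h = 3.5871e-18 J / (6.62607 × 10⁻³⁴ J·s)
f = 5.41e+15 Hz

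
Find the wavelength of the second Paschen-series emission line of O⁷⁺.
20.02 nm

The lines of a series are numbered from the longest wavelength (smallest ΔE) outward; the second line is the transition from n = n_f + 2 to n_f.
The Paschen series has all transitions ending at n_f = 3.

For O⁷⁺ (Z = 8), the second line (β-line) is the jump from n = 5 to n = 3:
E_5 = -13.6057 × 8² / 5² = -34.8306 eV
E_3 = -13.6057 × 8² / 3² = -96.7516 eV
ΔE = E_5 - E_3 = 61.9210 eV

λ = hc/E = 1239.84 eV·nm / 61.9210 eV
λ = 20.02 nm

This is the β-line of the Paschen series in O⁷⁺.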